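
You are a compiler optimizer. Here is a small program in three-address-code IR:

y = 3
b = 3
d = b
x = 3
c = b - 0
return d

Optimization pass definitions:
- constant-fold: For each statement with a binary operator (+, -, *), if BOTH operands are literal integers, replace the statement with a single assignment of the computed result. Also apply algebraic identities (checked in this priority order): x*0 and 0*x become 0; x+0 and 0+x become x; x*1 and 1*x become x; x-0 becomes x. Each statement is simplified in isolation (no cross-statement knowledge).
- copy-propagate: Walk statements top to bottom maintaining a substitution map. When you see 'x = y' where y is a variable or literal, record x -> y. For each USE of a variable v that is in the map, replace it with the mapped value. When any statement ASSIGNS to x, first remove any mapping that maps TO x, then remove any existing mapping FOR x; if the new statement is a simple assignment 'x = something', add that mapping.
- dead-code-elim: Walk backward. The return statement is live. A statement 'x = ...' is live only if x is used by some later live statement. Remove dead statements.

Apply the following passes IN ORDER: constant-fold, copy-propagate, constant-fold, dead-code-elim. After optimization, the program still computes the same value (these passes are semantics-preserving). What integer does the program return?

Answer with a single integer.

Initial IR:
  y = 3
  b = 3
  d = b
  x = 3
  c = b - 0
  return d
After constant-fold (6 stmts):
  y = 3
  b = 3
  d = b
  x = 3
  c = b
  return d
After copy-propagate (6 stmts):
  y = 3
  b = 3
  d = 3
  x = 3
  c = 3
  return 3
After constant-fold (6 stmts):
  y = 3
  b = 3
  d = 3
  x = 3
  c = 3
  return 3
After dead-code-elim (1 stmts):
  return 3
Evaluate:
  y = 3  =>  y = 3
  b = 3  =>  b = 3
  d = b  =>  d = 3
  x = 3  =>  x = 3
  c = b - 0  =>  c = 3
  return d = 3

Answer: 3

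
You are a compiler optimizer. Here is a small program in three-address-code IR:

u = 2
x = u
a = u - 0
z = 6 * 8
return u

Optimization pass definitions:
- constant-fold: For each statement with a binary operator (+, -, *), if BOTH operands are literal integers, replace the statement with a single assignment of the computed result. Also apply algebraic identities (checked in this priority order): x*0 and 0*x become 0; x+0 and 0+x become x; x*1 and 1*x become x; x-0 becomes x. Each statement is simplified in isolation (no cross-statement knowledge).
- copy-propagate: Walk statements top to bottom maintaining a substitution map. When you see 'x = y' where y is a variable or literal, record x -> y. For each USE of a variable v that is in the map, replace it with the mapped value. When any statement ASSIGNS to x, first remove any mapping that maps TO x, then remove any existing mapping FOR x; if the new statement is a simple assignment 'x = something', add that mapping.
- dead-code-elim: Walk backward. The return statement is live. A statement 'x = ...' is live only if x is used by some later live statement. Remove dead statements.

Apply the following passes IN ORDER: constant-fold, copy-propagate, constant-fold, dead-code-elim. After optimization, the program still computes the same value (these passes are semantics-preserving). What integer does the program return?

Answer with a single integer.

Answer: 2

Derivation:
Initial IR:
  u = 2
  x = u
  a = u - 0
  z = 6 * 8
  return u
After constant-fold (5 stmts):
  u = 2
  x = u
  a = u
  z = 48
  return u
After copy-propagate (5 stmts):
  u = 2
  x = 2
  a = 2
  z = 48
  return 2
After constant-fold (5 stmts):
  u = 2
  x = 2
  a = 2
  z = 48
  return 2
After dead-code-elim (1 stmts):
  return 2
Evaluate:
  u = 2  =>  u = 2
  x = u  =>  x = 2
  a = u - 0  =>  a = 2
  z = 6 * 8  =>  z = 48
  return u = 2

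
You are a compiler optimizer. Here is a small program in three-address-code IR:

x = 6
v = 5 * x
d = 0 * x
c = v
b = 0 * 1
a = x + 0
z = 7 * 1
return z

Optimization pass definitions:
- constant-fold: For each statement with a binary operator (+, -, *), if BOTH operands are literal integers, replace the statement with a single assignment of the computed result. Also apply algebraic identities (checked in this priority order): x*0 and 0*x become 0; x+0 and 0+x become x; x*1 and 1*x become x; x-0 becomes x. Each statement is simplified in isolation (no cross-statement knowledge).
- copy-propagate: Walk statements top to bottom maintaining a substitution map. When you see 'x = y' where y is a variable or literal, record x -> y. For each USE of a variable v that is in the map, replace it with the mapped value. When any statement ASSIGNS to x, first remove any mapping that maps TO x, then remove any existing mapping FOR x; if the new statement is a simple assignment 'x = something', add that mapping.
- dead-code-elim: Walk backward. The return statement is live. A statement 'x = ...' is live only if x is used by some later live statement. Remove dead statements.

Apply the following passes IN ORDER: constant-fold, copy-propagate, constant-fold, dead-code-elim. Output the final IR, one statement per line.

Answer: return 7

Derivation:
Initial IR:
  x = 6
  v = 5 * x
  d = 0 * x
  c = v
  b = 0 * 1
  a = x + 0
  z = 7 * 1
  return z
After constant-fold (8 stmts):
  x = 6
  v = 5 * x
  d = 0
  c = v
  b = 0
  a = x
  z = 7
  return z
After copy-propagate (8 stmts):
  x = 6
  v = 5 * 6
  d = 0
  c = v
  b = 0
  a = 6
  z = 7
  return 7
After constant-fold (8 stmts):
  x = 6
  v = 30
  d = 0
  c = v
  b = 0
  a = 6
  z = 7
  return 7
After dead-code-elim (1 stmts):
  return 7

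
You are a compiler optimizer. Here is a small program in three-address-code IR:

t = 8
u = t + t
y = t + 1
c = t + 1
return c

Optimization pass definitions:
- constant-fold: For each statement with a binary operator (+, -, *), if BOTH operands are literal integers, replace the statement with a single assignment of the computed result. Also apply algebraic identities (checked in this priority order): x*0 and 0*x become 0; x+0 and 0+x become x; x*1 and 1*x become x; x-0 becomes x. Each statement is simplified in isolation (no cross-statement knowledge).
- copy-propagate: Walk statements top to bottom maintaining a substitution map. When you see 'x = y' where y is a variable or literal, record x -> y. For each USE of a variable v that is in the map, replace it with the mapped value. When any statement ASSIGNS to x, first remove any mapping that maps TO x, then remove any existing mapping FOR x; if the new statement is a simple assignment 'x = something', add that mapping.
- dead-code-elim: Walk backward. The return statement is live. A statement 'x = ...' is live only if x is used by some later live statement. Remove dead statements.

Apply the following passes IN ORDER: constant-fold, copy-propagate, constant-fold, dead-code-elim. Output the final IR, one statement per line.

Answer: c = 9
return c

Derivation:
Initial IR:
  t = 8
  u = t + t
  y = t + 1
  c = t + 1
  return c
After constant-fold (5 stmts):
  t = 8
  u = t + t
  y = t + 1
  c = t + 1
  return c
After copy-propagate (5 stmts):
  t = 8
  u = 8 + 8
  y = 8 + 1
  c = 8 + 1
  return c
After constant-fold (5 stmts):
  t = 8
  u = 16
  y = 9
  c = 9
  return c
After dead-code-elim (2 stmts):
  c = 9
  return c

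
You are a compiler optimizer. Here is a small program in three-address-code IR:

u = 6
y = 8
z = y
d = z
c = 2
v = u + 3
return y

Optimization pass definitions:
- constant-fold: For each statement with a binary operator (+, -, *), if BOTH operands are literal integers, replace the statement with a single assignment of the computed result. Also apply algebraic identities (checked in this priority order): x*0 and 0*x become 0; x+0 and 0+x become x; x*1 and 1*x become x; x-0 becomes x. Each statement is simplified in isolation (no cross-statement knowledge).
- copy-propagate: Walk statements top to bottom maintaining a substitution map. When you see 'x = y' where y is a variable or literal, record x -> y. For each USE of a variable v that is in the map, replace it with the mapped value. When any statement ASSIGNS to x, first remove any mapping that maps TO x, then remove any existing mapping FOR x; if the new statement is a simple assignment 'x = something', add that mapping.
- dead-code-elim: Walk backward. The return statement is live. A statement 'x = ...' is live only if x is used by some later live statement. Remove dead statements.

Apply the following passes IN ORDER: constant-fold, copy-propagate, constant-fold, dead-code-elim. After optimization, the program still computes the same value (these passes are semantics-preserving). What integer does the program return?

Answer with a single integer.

Initial IR:
  u = 6
  y = 8
  z = y
  d = z
  c = 2
  v = u + 3
  return y
After constant-fold (7 stmts):
  u = 6
  y = 8
  z = y
  d = z
  c = 2
  v = u + 3
  return y
After copy-propagate (7 stmts):
  u = 6
  y = 8
  z = 8
  d = 8
  c = 2
  v = 6 + 3
  return 8
After constant-fold (7 stmts):
  u = 6
  y = 8
  z = 8
  d = 8
  c = 2
  v = 9
  return 8
After dead-code-elim (1 stmts):
  return 8
Evaluate:
  u = 6  =>  u = 6
  y = 8  =>  y = 8
  z = y  =>  z = 8
  d = z  =>  d = 8
  c = 2  =>  c = 2
  v = u + 3  =>  v = 9
  return y = 8

Answer: 8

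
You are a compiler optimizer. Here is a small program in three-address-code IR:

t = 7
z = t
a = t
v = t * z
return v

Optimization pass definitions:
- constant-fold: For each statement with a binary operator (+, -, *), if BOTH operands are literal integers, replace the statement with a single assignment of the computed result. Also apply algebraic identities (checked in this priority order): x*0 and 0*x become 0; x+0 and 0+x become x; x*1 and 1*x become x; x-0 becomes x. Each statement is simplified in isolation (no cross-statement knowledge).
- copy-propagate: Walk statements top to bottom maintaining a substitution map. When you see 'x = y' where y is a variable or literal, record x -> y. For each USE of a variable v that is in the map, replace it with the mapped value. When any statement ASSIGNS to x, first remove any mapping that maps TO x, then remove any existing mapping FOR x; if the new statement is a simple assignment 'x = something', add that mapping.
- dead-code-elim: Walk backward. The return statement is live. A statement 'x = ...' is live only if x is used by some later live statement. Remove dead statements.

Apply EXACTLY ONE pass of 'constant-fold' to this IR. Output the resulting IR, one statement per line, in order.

Answer: t = 7
z = t
a = t
v = t * z
return v

Derivation:
Applying constant-fold statement-by-statement:
  [1] t = 7  (unchanged)
  [2] z = t  (unchanged)
  [3] a = t  (unchanged)
  [4] v = t * z  (unchanged)
  [5] return v  (unchanged)
Result (5 stmts):
  t = 7
  z = t
  a = t
  v = t * z
  return v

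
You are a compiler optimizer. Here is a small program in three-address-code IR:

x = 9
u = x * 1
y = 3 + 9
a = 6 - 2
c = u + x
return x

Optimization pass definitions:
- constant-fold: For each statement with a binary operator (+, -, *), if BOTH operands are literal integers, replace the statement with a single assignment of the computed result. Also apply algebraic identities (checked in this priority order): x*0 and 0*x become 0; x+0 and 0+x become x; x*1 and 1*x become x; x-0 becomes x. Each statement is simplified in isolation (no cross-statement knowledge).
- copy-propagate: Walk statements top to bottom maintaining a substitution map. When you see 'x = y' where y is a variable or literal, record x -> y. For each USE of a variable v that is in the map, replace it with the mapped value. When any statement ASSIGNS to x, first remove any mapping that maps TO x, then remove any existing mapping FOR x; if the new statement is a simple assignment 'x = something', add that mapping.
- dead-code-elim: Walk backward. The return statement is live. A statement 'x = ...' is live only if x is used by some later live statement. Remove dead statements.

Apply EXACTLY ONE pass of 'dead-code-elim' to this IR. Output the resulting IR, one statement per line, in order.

Answer: x = 9
return x

Derivation:
Applying dead-code-elim statement-by-statement:
  [6] return x  -> KEEP (return); live=['x']
  [5] c = u + x  -> DEAD (c not live)
  [4] a = 6 - 2  -> DEAD (a not live)
  [3] y = 3 + 9  -> DEAD (y not live)
  [2] u = x * 1  -> DEAD (u not live)
  [1] x = 9  -> KEEP; live=[]
Result (2 stmts):
  x = 9
  return x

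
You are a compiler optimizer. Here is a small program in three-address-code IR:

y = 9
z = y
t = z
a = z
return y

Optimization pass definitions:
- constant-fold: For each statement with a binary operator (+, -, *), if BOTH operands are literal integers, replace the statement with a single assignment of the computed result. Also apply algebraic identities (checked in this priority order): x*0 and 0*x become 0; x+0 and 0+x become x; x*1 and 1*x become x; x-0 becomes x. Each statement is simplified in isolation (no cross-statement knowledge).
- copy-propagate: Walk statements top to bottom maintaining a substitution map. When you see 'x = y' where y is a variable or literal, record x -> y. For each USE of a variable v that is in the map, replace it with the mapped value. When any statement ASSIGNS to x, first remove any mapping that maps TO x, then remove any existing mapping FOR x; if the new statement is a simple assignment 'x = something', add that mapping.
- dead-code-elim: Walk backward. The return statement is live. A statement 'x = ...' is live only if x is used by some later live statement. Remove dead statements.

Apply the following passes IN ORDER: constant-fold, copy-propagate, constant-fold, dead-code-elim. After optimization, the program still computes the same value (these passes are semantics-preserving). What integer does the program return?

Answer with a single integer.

Answer: 9

Derivation:
Initial IR:
  y = 9
  z = y
  t = z
  a = z
  return y
After constant-fold (5 stmts):
  y = 9
  z = y
  t = z
  a = z
  return y
After copy-propagate (5 stmts):
  y = 9
  z = 9
  t = 9
  a = 9
  return 9
After constant-fold (5 stmts):
  y = 9
  z = 9
  t = 9
  a = 9
  return 9
After dead-code-elim (1 stmts):
  return 9
Evaluate:
  y = 9  =>  y = 9
  z = y  =>  z = 9
  t = z  =>  t = 9
  a = z  =>  a = 9
  return y = 9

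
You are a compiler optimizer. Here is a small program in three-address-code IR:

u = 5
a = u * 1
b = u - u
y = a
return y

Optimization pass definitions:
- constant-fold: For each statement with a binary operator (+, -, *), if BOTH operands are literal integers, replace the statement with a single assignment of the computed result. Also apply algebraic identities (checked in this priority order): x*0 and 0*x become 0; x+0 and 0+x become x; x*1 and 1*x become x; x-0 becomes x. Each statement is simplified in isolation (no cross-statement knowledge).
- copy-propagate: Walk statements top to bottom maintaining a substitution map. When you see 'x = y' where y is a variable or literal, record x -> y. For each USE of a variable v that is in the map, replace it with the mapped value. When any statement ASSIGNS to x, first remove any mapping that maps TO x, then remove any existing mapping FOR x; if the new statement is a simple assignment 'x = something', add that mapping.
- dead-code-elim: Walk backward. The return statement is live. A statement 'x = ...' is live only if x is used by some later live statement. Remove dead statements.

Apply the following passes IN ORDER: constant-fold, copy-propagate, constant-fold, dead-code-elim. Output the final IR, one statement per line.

Answer: return 5

Derivation:
Initial IR:
  u = 5
  a = u * 1
  b = u - u
  y = a
  return y
After constant-fold (5 stmts):
  u = 5
  a = u
  b = u - u
  y = a
  return y
After copy-propagate (5 stmts):
  u = 5
  a = 5
  b = 5 - 5
  y = 5
  return 5
After constant-fold (5 stmts):
  u = 5
  a = 5
  b = 0
  y = 5
  return 5
After dead-code-elim (1 stmts):
  return 5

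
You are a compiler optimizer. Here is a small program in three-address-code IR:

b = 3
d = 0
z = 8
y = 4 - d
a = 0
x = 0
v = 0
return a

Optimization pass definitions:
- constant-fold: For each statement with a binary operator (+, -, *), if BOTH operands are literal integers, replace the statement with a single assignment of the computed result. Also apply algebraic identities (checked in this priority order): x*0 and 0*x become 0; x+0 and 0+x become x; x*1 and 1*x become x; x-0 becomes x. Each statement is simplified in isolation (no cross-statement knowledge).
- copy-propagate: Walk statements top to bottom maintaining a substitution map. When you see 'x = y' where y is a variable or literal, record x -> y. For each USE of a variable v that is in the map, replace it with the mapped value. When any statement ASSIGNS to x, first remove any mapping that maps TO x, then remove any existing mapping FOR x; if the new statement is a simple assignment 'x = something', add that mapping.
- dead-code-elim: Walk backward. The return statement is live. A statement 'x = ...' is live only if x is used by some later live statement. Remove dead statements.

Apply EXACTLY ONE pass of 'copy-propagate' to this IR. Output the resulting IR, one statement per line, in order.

Answer: b = 3
d = 0
z = 8
y = 4 - 0
a = 0
x = 0
v = 0
return 0

Derivation:
Applying copy-propagate statement-by-statement:
  [1] b = 3  (unchanged)
  [2] d = 0  (unchanged)
  [3] z = 8  (unchanged)
  [4] y = 4 - d  -> y = 4 - 0
  [5] a = 0  (unchanged)
  [6] x = 0  (unchanged)
  [7] v = 0  (unchanged)
  [8] return a  -> return 0
Result (8 stmts):
  b = 3
  d = 0
  z = 8
  y = 4 - 0
  a = 0
  x = 0
  v = 0
  return 0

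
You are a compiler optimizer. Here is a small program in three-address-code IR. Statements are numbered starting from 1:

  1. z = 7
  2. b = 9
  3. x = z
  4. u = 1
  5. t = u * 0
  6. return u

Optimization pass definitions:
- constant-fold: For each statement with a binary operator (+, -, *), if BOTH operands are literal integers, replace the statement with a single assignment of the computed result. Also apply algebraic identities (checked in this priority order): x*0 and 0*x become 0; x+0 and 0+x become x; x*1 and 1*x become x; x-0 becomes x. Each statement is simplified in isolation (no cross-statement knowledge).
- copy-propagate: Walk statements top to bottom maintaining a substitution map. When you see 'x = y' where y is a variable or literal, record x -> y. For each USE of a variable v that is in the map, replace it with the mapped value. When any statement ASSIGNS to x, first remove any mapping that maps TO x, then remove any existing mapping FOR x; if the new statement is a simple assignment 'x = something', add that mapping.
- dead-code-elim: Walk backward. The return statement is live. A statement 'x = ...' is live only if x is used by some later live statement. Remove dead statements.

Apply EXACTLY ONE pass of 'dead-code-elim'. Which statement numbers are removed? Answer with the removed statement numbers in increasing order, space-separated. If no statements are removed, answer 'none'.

Answer: 1 2 3 5

Derivation:
Backward liveness scan:
Stmt 1 'z = 7': DEAD (z not in live set [])
Stmt 2 'b = 9': DEAD (b not in live set [])
Stmt 3 'x = z': DEAD (x not in live set [])
Stmt 4 'u = 1': KEEP (u is live); live-in = []
Stmt 5 't = u * 0': DEAD (t not in live set ['u'])
Stmt 6 'return u': KEEP (return); live-in = ['u']
Removed statement numbers: [1, 2, 3, 5]
Surviving IR:
  u = 1
  return u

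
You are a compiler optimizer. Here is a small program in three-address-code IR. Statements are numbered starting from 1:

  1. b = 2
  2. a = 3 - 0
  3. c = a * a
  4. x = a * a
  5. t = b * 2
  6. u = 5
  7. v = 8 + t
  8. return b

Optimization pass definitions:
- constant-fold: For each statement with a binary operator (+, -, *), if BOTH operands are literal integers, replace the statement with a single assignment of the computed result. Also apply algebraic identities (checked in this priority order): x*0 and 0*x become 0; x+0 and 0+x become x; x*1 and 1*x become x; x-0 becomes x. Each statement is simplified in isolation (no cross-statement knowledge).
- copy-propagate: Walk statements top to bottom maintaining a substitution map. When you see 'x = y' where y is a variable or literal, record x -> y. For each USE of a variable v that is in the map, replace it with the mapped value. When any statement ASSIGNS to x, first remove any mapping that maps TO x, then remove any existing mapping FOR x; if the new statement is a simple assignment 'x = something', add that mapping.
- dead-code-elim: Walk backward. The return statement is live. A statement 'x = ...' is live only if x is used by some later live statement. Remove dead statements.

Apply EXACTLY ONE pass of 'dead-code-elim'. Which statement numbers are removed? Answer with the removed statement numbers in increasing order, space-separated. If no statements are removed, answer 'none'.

Backward liveness scan:
Stmt 1 'b = 2': KEEP (b is live); live-in = []
Stmt 2 'a = 3 - 0': DEAD (a not in live set ['b'])
Stmt 3 'c = a * a': DEAD (c not in live set ['b'])
Stmt 4 'x = a * a': DEAD (x not in live set ['b'])
Stmt 5 't = b * 2': DEAD (t not in live set ['b'])
Stmt 6 'u = 5': DEAD (u not in live set ['b'])
Stmt 7 'v = 8 + t': DEAD (v not in live set ['b'])
Stmt 8 'return b': KEEP (return); live-in = ['b']
Removed statement numbers: [2, 3, 4, 5, 6, 7]
Surviving IR:
  b = 2
  return b

Answer: 2 3 4 5 6 7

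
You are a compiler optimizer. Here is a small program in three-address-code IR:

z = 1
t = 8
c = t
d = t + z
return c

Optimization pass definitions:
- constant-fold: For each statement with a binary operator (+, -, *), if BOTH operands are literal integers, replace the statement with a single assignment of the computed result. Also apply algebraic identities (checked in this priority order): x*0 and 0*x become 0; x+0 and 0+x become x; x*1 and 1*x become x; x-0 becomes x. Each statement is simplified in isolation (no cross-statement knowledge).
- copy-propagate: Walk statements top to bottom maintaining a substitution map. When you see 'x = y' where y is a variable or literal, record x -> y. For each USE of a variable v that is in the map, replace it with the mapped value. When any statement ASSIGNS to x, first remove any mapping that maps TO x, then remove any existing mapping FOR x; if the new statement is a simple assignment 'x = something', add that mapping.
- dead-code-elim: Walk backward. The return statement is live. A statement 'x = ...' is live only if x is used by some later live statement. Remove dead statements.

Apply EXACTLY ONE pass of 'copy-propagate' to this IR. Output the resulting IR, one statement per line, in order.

Answer: z = 1
t = 8
c = 8
d = 8 + 1
return 8

Derivation:
Applying copy-propagate statement-by-statement:
  [1] z = 1  (unchanged)
  [2] t = 8  (unchanged)
  [3] c = t  -> c = 8
  [4] d = t + z  -> d = 8 + 1
  [5] return c  -> return 8
Result (5 stmts):
  z = 1
  t = 8
  c = 8
  d = 8 + 1
  return 8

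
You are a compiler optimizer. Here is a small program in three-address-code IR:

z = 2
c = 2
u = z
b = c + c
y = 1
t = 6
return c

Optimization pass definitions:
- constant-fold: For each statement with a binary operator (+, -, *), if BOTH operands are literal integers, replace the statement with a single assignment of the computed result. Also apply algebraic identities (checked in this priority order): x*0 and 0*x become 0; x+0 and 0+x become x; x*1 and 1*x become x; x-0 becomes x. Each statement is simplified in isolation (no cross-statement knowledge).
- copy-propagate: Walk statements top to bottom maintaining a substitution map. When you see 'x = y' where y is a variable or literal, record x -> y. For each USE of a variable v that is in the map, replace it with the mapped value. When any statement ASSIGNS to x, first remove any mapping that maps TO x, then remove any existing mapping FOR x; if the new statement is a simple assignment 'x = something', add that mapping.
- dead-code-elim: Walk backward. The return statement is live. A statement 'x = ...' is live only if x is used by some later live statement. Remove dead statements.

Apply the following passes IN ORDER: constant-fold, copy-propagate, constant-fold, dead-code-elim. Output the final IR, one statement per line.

Initial IR:
  z = 2
  c = 2
  u = z
  b = c + c
  y = 1
  t = 6
  return c
After constant-fold (7 stmts):
  z = 2
  c = 2
  u = z
  b = c + c
  y = 1
  t = 6
  return c
After copy-propagate (7 stmts):
  z = 2
  c = 2
  u = 2
  b = 2 + 2
  y = 1
  t = 6
  return 2
After constant-fold (7 stmts):
  z = 2
  c = 2
  u = 2
  b = 4
  y = 1
  t = 6
  return 2
After dead-code-elim (1 stmts):
  return 2

Answer: return 2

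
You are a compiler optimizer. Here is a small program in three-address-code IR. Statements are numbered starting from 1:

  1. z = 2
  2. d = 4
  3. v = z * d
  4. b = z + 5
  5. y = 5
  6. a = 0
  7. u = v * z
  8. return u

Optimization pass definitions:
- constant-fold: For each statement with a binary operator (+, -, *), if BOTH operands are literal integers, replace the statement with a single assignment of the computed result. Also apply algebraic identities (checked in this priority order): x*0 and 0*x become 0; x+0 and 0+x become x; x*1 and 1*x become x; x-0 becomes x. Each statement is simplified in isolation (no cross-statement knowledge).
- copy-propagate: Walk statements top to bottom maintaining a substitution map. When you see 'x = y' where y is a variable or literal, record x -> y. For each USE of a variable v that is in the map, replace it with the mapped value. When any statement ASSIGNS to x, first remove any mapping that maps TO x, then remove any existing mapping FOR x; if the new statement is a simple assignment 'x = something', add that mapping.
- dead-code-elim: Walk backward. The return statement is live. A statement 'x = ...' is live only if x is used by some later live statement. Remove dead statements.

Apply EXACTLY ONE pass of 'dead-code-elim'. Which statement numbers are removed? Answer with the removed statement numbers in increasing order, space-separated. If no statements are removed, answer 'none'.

Backward liveness scan:
Stmt 1 'z = 2': KEEP (z is live); live-in = []
Stmt 2 'd = 4': KEEP (d is live); live-in = ['z']
Stmt 3 'v = z * d': KEEP (v is live); live-in = ['d', 'z']
Stmt 4 'b = z + 5': DEAD (b not in live set ['v', 'z'])
Stmt 5 'y = 5': DEAD (y not in live set ['v', 'z'])
Stmt 6 'a = 0': DEAD (a not in live set ['v', 'z'])
Stmt 7 'u = v * z': KEEP (u is live); live-in = ['v', 'z']
Stmt 8 'return u': KEEP (return); live-in = ['u']
Removed statement numbers: [4, 5, 6]
Surviving IR:
  z = 2
  d = 4
  v = z * d
  u = v * z
  return u

Answer: 4 5 6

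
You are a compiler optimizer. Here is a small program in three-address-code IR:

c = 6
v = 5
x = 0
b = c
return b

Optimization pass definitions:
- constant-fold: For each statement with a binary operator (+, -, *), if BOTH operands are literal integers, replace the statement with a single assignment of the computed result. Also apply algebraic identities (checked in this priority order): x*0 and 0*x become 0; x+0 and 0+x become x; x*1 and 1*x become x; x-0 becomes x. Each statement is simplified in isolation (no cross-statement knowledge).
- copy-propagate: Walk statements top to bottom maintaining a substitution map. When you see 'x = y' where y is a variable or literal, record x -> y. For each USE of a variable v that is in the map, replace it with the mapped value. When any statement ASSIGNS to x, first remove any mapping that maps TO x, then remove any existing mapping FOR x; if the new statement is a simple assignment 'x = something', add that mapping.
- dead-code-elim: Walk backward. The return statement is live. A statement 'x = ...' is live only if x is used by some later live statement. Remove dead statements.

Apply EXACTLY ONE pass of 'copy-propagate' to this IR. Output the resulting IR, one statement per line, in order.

Answer: c = 6
v = 5
x = 0
b = 6
return 6

Derivation:
Applying copy-propagate statement-by-statement:
  [1] c = 6  (unchanged)
  [2] v = 5  (unchanged)
  [3] x = 0  (unchanged)
  [4] b = c  -> b = 6
  [5] return b  -> return 6
Result (5 stmts):
  c = 6
  v = 5
  x = 0
  b = 6
  return 6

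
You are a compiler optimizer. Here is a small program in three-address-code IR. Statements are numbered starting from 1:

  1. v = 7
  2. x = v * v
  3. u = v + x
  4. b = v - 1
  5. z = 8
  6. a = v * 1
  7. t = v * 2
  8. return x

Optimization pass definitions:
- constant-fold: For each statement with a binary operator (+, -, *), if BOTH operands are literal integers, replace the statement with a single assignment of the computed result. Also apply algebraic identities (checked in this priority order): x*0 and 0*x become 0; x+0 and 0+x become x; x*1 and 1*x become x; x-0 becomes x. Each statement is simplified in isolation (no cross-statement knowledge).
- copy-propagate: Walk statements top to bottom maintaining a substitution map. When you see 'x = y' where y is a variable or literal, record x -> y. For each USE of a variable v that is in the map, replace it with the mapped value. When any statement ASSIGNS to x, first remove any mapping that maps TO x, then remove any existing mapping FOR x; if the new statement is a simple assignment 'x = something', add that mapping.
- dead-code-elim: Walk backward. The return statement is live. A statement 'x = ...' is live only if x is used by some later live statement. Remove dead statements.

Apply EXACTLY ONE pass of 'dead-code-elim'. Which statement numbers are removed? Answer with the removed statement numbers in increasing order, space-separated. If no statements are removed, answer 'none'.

Backward liveness scan:
Stmt 1 'v = 7': KEEP (v is live); live-in = []
Stmt 2 'x = v * v': KEEP (x is live); live-in = ['v']
Stmt 3 'u = v + x': DEAD (u not in live set ['x'])
Stmt 4 'b = v - 1': DEAD (b not in live set ['x'])
Stmt 5 'z = 8': DEAD (z not in live set ['x'])
Stmt 6 'a = v * 1': DEAD (a not in live set ['x'])
Stmt 7 't = v * 2': DEAD (t not in live set ['x'])
Stmt 8 'return x': KEEP (return); live-in = ['x']
Removed statement numbers: [3, 4, 5, 6, 7]
Surviving IR:
  v = 7
  x = v * v
  return x

Answer: 3 4 5 6 7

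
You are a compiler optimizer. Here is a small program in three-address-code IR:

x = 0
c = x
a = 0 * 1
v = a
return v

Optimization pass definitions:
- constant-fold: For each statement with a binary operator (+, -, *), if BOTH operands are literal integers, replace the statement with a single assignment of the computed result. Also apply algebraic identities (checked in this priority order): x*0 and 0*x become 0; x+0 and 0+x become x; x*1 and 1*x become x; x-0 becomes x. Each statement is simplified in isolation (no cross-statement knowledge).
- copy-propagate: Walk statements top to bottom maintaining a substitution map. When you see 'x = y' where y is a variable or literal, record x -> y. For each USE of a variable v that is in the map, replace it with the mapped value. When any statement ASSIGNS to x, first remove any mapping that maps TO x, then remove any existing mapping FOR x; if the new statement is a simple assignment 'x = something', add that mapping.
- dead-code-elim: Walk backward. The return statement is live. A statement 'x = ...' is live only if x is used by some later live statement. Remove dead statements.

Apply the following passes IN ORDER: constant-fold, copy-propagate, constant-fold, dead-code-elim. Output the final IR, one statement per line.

Answer: return 0

Derivation:
Initial IR:
  x = 0
  c = x
  a = 0 * 1
  v = a
  return v
After constant-fold (5 stmts):
  x = 0
  c = x
  a = 0
  v = a
  return v
After copy-propagate (5 stmts):
  x = 0
  c = 0
  a = 0
  v = 0
  return 0
After constant-fold (5 stmts):
  x = 0
  c = 0
  a = 0
  v = 0
  return 0
After dead-code-elim (1 stmts):
  return 0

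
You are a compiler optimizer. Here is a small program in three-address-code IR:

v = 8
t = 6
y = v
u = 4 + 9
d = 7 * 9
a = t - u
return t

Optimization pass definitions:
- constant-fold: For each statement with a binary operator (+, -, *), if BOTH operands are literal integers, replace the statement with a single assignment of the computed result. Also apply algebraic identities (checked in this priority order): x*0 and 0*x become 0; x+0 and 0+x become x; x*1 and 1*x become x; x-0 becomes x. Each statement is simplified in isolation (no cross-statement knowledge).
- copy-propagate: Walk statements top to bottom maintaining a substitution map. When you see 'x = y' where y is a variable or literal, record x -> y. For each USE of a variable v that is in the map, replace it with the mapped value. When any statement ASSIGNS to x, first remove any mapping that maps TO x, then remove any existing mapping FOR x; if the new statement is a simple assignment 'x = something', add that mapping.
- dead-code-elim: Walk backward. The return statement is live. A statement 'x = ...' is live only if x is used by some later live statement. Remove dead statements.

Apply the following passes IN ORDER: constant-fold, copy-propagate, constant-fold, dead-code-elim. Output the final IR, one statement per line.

Answer: return 6

Derivation:
Initial IR:
  v = 8
  t = 6
  y = v
  u = 4 + 9
  d = 7 * 9
  a = t - u
  return t
After constant-fold (7 stmts):
  v = 8
  t = 6
  y = v
  u = 13
  d = 63
  a = t - u
  return t
After copy-propagate (7 stmts):
  v = 8
  t = 6
  y = 8
  u = 13
  d = 63
  a = 6 - 13
  return 6
After constant-fold (7 stmts):
  v = 8
  t = 6
  y = 8
  u = 13
  d = 63
  a = -7
  return 6
After dead-code-elim (1 stmts):
  return 6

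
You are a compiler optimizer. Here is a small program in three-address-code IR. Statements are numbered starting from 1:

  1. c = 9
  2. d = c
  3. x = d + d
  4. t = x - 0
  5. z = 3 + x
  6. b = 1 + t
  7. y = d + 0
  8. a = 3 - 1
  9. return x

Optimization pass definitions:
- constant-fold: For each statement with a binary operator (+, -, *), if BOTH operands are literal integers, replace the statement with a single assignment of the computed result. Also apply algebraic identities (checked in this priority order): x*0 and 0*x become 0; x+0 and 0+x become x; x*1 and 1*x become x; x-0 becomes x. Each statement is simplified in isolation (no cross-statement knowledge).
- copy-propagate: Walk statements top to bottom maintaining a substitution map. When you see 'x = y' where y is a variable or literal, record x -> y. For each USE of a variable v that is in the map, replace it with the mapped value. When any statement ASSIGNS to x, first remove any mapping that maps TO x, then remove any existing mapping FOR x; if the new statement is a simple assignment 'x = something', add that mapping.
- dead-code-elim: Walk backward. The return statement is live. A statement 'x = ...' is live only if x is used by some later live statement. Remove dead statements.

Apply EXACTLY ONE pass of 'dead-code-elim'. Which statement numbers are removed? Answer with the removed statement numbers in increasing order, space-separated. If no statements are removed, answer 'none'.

Answer: 4 5 6 7 8

Derivation:
Backward liveness scan:
Stmt 1 'c = 9': KEEP (c is live); live-in = []
Stmt 2 'd = c': KEEP (d is live); live-in = ['c']
Stmt 3 'x = d + d': KEEP (x is live); live-in = ['d']
Stmt 4 't = x - 0': DEAD (t not in live set ['x'])
Stmt 5 'z = 3 + x': DEAD (z not in live set ['x'])
Stmt 6 'b = 1 + t': DEAD (b not in live set ['x'])
Stmt 7 'y = d + 0': DEAD (y not in live set ['x'])
Stmt 8 'a = 3 - 1': DEAD (a not in live set ['x'])
Stmt 9 'return x': KEEP (return); live-in = ['x']
Removed statement numbers: [4, 5, 6, 7, 8]
Surviving IR:
  c = 9
  d = c
  x = d + d
  return x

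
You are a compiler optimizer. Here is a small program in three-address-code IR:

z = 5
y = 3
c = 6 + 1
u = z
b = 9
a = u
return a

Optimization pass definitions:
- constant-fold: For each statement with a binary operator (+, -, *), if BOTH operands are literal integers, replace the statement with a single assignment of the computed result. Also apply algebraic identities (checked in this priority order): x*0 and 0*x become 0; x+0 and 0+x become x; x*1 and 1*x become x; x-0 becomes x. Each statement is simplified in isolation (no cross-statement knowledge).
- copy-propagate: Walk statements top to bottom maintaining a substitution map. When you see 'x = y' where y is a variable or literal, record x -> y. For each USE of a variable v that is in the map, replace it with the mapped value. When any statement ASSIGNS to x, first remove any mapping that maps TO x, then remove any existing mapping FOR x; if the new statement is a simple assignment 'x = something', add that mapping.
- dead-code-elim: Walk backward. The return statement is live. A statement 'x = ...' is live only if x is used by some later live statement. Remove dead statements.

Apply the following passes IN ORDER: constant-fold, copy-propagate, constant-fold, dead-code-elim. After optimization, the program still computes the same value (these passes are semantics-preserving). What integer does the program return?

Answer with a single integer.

Answer: 5

Derivation:
Initial IR:
  z = 5
  y = 3
  c = 6 + 1
  u = z
  b = 9
  a = u
  return a
After constant-fold (7 stmts):
  z = 5
  y = 3
  c = 7
  u = z
  b = 9
  a = u
  return a
After copy-propagate (7 stmts):
  z = 5
  y = 3
  c = 7
  u = 5
  b = 9
  a = 5
  return 5
After constant-fold (7 stmts):
  z = 5
  y = 3
  c = 7
  u = 5
  b = 9
  a = 5
  return 5
After dead-code-elim (1 stmts):
  return 5
Evaluate:
  z = 5  =>  z = 5
  y = 3  =>  y = 3
  c = 6 + 1  =>  c = 7
  u = z  =>  u = 5
  b = 9  =>  b = 9
  a = u  =>  a = 5
  return a = 5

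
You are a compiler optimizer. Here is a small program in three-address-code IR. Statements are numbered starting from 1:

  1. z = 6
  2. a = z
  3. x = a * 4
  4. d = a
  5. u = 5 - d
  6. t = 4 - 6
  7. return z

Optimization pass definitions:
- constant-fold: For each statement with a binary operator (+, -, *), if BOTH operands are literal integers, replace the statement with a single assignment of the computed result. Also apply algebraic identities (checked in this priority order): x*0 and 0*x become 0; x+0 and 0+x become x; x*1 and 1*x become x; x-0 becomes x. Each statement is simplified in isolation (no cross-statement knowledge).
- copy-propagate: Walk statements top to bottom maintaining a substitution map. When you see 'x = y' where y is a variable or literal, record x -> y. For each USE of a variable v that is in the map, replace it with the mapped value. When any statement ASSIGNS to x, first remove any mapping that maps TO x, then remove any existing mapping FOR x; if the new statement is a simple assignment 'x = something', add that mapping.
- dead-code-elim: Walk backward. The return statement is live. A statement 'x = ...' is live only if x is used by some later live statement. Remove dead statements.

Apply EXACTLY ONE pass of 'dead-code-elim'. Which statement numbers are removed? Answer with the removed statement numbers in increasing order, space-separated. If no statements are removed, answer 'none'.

Backward liveness scan:
Stmt 1 'z = 6': KEEP (z is live); live-in = []
Stmt 2 'a = z': DEAD (a not in live set ['z'])
Stmt 3 'x = a * 4': DEAD (x not in live set ['z'])
Stmt 4 'd = a': DEAD (d not in live set ['z'])
Stmt 5 'u = 5 - d': DEAD (u not in live set ['z'])
Stmt 6 't = 4 - 6': DEAD (t not in live set ['z'])
Stmt 7 'return z': KEEP (return); live-in = ['z']
Removed statement numbers: [2, 3, 4, 5, 6]
Surviving IR:
  z = 6
  return z

Answer: 2 3 4 5 6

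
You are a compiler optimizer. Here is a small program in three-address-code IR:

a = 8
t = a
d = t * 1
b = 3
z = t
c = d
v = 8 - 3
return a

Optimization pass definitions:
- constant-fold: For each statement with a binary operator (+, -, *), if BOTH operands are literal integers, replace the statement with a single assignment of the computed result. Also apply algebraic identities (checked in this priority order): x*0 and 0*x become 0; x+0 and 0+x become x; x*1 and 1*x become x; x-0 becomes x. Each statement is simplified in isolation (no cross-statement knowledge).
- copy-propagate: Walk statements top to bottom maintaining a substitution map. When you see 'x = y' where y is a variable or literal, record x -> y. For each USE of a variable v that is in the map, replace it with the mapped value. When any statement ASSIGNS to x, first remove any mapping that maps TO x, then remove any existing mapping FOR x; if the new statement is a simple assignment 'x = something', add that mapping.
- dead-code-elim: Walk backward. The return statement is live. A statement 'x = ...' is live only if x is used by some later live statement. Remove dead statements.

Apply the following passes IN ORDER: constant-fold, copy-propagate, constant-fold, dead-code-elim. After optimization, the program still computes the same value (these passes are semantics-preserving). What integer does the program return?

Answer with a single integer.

Answer: 8

Derivation:
Initial IR:
  a = 8
  t = a
  d = t * 1
  b = 3
  z = t
  c = d
  v = 8 - 3
  return a
After constant-fold (8 stmts):
  a = 8
  t = a
  d = t
  b = 3
  z = t
  c = d
  v = 5
  return a
After copy-propagate (8 stmts):
  a = 8
  t = 8
  d = 8
  b = 3
  z = 8
  c = 8
  v = 5
  return 8
After constant-fold (8 stmts):
  a = 8
  t = 8
  d = 8
  b = 3
  z = 8
  c = 8
  v = 5
  return 8
After dead-code-elim (1 stmts):
  return 8
Evaluate:
  a = 8  =>  a = 8
  t = a  =>  t = 8
  d = t * 1  =>  d = 8
  b = 3  =>  b = 3
  z = t  =>  z = 8
  c = d  =>  c = 8
  v = 8 - 3  =>  v = 5
  return a = 8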